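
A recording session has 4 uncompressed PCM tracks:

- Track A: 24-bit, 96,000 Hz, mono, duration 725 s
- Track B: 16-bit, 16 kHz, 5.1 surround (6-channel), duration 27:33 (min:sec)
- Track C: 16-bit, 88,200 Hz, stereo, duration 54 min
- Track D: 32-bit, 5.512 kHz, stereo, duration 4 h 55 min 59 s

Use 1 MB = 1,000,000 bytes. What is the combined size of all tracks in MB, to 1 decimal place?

2452.3 MB

Track A: 96,000 × 725 × 3 × 1 = 208,800,000 bytes.
Track B: 27:33 (min:sec) = 1,653 s; 16,000 × 1,653 × 2 × 6 = 317,376,000 bytes.
Track C: 54 min = 3,240 s; 88,200 × 3,240 × 2 × 2 = 1,143,072,000 bytes.
Track D: 4 h 55 min 59 s = 17,759 s; 5,512 × 17,759 × 4 × 2 = 783,100,864 bytes.
Total = 2,452,348,864 bytes = 2452.3 MB.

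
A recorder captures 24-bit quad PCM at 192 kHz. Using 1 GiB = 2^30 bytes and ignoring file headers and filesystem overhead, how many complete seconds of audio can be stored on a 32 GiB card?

14,913 seconds

Uncompressed byte rate = 192,000 × 3 × 4 = 2,304,000 bytes/s.
Capacity = 32 × 1,073,741,824 = 34,359,738,368 bytes.
34,359,738,368 / 2,304,000 ≈ 14913.08 s → 14,913 seconds.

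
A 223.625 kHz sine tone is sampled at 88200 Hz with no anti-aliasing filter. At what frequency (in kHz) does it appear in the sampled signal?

40.975 kHz

Nyquist = 88,200/2 = 44,100 Hz; 223,625 Hz exceeds it.
Alias = |223,625 − 3×88,200| = |223,625 − 264,600| = 40,975 Hz = 40.975 kHz.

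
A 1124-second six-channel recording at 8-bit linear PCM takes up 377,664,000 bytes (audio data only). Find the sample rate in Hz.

56,000 Hz

Bytes = sample_rate × seconds × bytes_per_sample × channels.
sample_rate = 377,664,000 / (1,124 × 1 × 6) = 377,664,000 / 6,744 = 56,000 Hz.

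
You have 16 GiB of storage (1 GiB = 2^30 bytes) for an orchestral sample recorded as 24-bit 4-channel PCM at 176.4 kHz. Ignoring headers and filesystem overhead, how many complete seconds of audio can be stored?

8,115 seconds

Uncompressed byte rate = 176,400 × 3 × 4 = 2,116,800 bytes/s.
Capacity = 16 × 1,073,741,824 = 17,179,869,184 bytes.
17,179,869,184 / 2,116,800 ≈ 8115.96 s → 8,115 seconds.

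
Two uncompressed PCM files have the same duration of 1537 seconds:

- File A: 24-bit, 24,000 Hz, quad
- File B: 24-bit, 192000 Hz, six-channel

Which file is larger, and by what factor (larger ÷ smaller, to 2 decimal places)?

File A: 24,000 × 3 × 4 = 288,000 bytes/s.
File B: 192,000 × 3 × 6 = 3,456,000 bytes/s.
File B is larger; ratio = 5,311,872,000 / 442,656,000 = 12.00.

File B, by a factor of 12.00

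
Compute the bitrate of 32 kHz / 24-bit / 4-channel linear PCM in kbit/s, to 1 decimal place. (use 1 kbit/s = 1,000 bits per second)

3072.0 kbit/s

Bit rate = 32,000 × 24 × 4 = 3,072,000 bits/s.
= 3072.0 kbit/s.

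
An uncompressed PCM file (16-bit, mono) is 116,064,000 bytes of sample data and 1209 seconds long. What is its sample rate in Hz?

Bytes = sample_rate × seconds × bytes_per_sample × channels.
sample_rate = 116,064,000 / (1,209 × 2 × 1) = 116,064,000 / 2,418 = 48,000 Hz.

48,000 Hz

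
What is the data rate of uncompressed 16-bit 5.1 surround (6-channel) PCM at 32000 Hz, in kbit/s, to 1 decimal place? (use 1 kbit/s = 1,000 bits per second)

3072.0 kbit/s

Bit rate = 32,000 × 16 × 6 = 3,072,000 bits/s.
= 3072.0 kbit/s.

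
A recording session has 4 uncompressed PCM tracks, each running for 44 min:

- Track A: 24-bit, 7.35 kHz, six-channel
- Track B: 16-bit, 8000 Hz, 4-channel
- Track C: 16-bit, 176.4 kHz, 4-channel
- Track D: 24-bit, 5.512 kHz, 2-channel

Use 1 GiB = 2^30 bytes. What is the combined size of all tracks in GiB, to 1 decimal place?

4.0 GiB

44 min = 2,640 s.
Track A: 7,350 × 2,640 × 3 × 6 = 349,272,000 bytes.
Track B: 8,000 × 2,640 × 2 × 4 = 168,960,000 bytes.
Track C: 176,400 × 2,640 × 2 × 4 = 3,725,568,000 bytes.
Track D: 5,512 × 2,640 × 3 × 2 = 87,310,080 bytes.
Total = 4,331,110,080 bytes = 4.0 GiB.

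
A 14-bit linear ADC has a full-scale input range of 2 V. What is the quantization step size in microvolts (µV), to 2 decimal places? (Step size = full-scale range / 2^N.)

122.07 µV

2 V / 2^14 = 2 / 16,384 V = 122.07 µV.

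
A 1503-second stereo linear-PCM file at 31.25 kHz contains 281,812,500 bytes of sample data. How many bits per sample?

24 bits

Bytes per sample = 281,812,500 / (31,250 × 1,503 × 2) = 281,812,500 / 93,937,500 = 3.
Bit depth = 3 × 8 = 24 bits.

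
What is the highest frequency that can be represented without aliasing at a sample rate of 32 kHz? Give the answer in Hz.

Nyquist frequency = sample rate / 2 = 32,000 / 2 = 16,000 Hz.

16,000 Hz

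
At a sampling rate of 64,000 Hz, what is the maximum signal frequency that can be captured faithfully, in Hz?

32,000 Hz

Nyquist frequency = sample rate / 2 = 64,000 / 2 = 32,000 Hz.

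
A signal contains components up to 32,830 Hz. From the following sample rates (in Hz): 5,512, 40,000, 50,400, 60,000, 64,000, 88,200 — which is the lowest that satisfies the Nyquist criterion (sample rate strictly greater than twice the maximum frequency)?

Need sample rate > 2 × 32,830 = 65,660 Hz.
Lowest listed rate above 65,660 Hz is 88,200 Hz.

88,200 Hz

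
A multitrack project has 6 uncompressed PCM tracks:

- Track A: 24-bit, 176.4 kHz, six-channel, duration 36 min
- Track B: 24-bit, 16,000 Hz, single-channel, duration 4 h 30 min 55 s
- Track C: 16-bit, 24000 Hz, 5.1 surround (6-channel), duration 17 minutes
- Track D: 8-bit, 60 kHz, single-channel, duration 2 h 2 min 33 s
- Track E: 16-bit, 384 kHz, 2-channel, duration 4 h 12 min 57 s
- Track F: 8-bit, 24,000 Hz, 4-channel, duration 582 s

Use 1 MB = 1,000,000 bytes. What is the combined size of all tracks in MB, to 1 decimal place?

Track A: 36 min = 2,160 s; 176,400 × 2,160 × 3 × 6 = 6,858,432,000 bytes.
Track B: 4 h 30 min 55 s = 16,255 s; 16,000 × 16,255 × 3 × 1 = 780,240,000 bytes.
Track C: 17 minutes = 1,020 s; 24,000 × 1,020 × 2 × 6 = 293,760,000 bytes.
Track D: 2 h 2 min 33 s = 7,353 s; 60,000 × 7,353 × 1 × 1 = 441,180,000 bytes.
Track E: 4 h 12 min 57 s = 15,177 s; 384,000 × 15,177 × 2 × 2 = 23,311,872,000 bytes.
Track F: 24,000 × 582 × 1 × 4 = 55,872,000 bytes.
Total = 31,741,356,000 bytes = 31741.4 MB.

31741.4 MB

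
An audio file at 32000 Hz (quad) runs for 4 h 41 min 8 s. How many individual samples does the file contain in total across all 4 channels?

4 h 41 min 8 s = 16,868 s.
32,000 × 16,868 s × 4 ch = 2,159,104,000 samples.

2,159,104,000 samples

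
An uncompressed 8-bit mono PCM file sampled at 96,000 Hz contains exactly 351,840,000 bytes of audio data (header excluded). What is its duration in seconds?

Byte rate = 96,000 × 1 × 1 = 96,000 bytes/s.
Duration = 351,840,000 / 96,000 = 3,665 s.

3,665 seconds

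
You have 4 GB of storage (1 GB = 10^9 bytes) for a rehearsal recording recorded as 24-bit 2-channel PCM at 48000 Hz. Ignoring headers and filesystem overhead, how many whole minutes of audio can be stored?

231 minutes

Uncompressed byte rate = 48,000 × 3 × 2 = 288,000 bytes/s.
Capacity = 4 × 1,000,000,000 = 4,000,000,000 bytes.
4,000,000,000 / 288,000 ≈ 13888.89 s → 231 minutes.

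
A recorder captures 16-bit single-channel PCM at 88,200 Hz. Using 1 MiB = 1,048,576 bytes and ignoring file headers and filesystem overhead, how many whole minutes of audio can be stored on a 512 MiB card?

Uncompressed byte rate = 88,200 × 2 × 1 = 176,400 bytes/s.
Capacity = 512 × 1,048,576 = 536,870,912 bytes.
536,870,912 / 176,400 ≈ 3043.49 s → 50 minutes.

50 minutes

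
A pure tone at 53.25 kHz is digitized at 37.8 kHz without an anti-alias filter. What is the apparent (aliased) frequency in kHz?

15.45 kHz

Nyquist = 37,800/2 = 18,900 Hz; 53,250 Hz exceeds it.
Alias = |53,250 − 1×37,800| = |53,250 − 37,800| = 15,450 Hz = 15.45 kHz.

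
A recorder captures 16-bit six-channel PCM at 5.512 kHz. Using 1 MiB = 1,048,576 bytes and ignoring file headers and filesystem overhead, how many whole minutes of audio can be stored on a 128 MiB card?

Uncompressed byte rate = 5,512 × 2 × 6 = 66,144 bytes/s.
Capacity = 128 × 1,048,576 = 134,217,728 bytes.
134,217,728 / 66,144 ≈ 2029.17 s → 33 minutes.

33 minutes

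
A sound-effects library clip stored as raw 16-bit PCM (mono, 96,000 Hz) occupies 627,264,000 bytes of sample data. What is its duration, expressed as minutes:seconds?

54:27

Byte rate = 96,000 × 2 × 1 = 192,000 bytes/s.
Duration = 627,264,000 / 192,000 = 3,267 s.
3,267 s = 54:27.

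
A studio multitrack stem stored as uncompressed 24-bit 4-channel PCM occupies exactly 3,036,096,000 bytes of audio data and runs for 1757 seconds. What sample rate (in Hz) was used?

Bytes = sample_rate × seconds × bytes_per_sample × channels.
sample_rate = 3,036,096,000 / (1,757 × 3 × 4) = 3,036,096,000 / 21,084 = 144,000 Hz.

144,000 Hz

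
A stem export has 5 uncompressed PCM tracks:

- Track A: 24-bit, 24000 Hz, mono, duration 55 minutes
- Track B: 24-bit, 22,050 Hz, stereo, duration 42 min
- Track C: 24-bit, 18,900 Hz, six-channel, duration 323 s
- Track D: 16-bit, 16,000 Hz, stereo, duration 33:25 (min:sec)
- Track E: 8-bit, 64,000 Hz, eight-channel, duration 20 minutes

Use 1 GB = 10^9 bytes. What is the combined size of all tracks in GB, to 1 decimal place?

Track A: 55 minutes = 3,300 s; 24,000 × 3,300 × 3 × 1 = 237,600,000 bytes.
Track B: 42 min = 2,520 s; 22,050 × 2,520 × 3 × 2 = 333,396,000 bytes.
Track C: 18,900 × 323 × 3 × 6 = 109,884,600 bytes.
Track D: 33:25 (min:sec) = 2,005 s; 16,000 × 2,005 × 2 × 2 = 128,320,000 bytes.
Track E: 20 minutes = 1,200 s; 64,000 × 1,200 × 1 × 8 = 614,400,000 bytes.
Total = 1,423,600,600 bytes = 1.4 GB.

1.4 GB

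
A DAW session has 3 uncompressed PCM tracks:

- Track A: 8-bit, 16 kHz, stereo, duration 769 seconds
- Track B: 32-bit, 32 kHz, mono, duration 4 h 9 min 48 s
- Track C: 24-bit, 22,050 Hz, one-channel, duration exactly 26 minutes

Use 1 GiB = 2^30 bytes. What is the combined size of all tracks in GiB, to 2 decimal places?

Track A: 16,000 × 769 × 1 × 2 = 24,608,000 bytes.
Track B: 4 h 9 min 48 s = 14,988 s; 32,000 × 14,988 × 4 × 1 = 1,918,464,000 bytes.
Track C: exactly 26 minutes = 1,560 s; 22,050 × 1,560 × 3 × 1 = 103,194,000 bytes.
Total = 2,046,266,000 bytes = 1.91 GiB.

1.91 GiB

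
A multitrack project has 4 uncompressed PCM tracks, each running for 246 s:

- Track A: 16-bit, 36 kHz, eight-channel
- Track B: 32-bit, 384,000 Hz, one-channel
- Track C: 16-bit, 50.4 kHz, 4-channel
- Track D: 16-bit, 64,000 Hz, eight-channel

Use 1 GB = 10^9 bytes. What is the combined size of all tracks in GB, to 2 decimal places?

0.87 GB

Track A: 36,000 × 246 × 2 × 8 = 141,696,000 bytes.
Track B: 384,000 × 246 × 4 × 1 = 377,856,000 bytes.
Track C: 50,400 × 246 × 2 × 4 = 99,187,200 bytes.
Track D: 64,000 × 246 × 2 × 8 = 251,904,000 bytes.
Total = 870,643,200 bytes = 0.87 GB.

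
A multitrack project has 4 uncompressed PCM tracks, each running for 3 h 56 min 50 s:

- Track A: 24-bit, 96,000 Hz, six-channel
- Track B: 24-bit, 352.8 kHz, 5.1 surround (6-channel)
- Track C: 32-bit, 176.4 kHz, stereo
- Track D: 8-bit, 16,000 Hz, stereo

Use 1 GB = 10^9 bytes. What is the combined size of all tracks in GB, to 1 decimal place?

3 h 56 min 50 s = 14,210 s.
Track A: 96,000 × 14,210 × 3 × 6 = 24,554,880,000 bytes.
Track B: 352,800 × 14,210 × 3 × 6 = 90,239,184,000 bytes.
Track C: 176,400 × 14,210 × 4 × 2 = 20,053,152,000 bytes.
Track D: 16,000 × 14,210 × 1 × 2 = 454,720,000 bytes.
Total = 135,301,936,000 bytes = 135.3 GB.

135.3 GB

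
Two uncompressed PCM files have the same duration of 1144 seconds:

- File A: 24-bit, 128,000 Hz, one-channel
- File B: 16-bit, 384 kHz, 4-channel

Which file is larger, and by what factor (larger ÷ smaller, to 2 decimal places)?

File A: 128,000 × 3 × 1 = 384,000 bytes/s.
File B: 384,000 × 2 × 4 = 3,072,000 bytes/s.
File B is larger; ratio = 3,514,368,000 / 439,296,000 = 8.00.

File B, by a factor of 8.00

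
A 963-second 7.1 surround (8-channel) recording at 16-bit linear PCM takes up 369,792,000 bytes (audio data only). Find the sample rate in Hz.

24,000 Hz

Bytes = sample_rate × seconds × bytes_per_sample × channels.
sample_rate = 369,792,000 / (963 × 2 × 8) = 369,792,000 / 15,408 = 24,000 Hz.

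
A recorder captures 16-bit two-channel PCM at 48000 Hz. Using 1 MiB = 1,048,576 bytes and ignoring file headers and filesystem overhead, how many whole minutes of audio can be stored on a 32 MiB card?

2 minutes

Uncompressed byte rate = 48,000 × 2 × 2 = 192,000 bytes/s.
Capacity = 32 × 1,048,576 = 33,554,432 bytes.
33,554,432 / 192,000 ≈ 174.76 s → 2 minutes.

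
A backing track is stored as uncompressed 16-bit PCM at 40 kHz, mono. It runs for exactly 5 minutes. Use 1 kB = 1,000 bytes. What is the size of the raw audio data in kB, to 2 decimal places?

24000.00 kB

Duration = exactly 5 minutes = 300 s.
Bytes = 40,000 samples/s × 300 s × 2 bytes/sample × 1 ch = 24,000,000 bytes.
24,000,000 / 1,000 = 24000.00 kB.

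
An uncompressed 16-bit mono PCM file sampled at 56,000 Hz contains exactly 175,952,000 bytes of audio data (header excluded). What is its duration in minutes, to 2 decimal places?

Byte rate = 56,000 × 2 × 1 = 112,000 bytes/s.
Duration = 175,952,000 / 112,000 = 1,571 s.
1,571 s / 60 = 26.18 minutes.

26.18 minutes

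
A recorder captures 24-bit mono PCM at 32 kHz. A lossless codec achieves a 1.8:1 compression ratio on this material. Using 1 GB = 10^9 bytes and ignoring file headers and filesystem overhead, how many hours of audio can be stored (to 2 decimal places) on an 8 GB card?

Uncompressed byte rate = 32,000 × 3 × 1 = 96,000 bytes/s.
After 1.8:1 compression, effective rate ≈ 53333.33 bytes/s.
Capacity = 8 × 1,000,000,000 = 8,000,000,000 bytes.
8,000,000,000 / effective rate ≈ 150000 s → 41.67 hours.

41.67 hours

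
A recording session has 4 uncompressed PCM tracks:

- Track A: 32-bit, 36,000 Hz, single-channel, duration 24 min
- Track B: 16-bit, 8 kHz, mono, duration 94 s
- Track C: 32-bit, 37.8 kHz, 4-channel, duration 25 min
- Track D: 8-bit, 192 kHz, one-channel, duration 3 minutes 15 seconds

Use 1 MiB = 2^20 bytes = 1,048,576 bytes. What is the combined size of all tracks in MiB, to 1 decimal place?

Track A: 24 min = 1,440 s; 36,000 × 1,440 × 4 × 1 = 207,360,000 bytes.
Track B: 8,000 × 94 × 2 × 1 = 1,504,000 bytes.
Track C: 25 min = 1,500 s; 37,800 × 1,500 × 4 × 4 = 907,200,000 bytes.
Track D: 3 minutes 15 seconds = 195 s; 192,000 × 195 × 1 × 1 = 37,440,000 bytes.
Total = 1,153,504,000 bytes = 1100.1 MiB.

1100.1 MiB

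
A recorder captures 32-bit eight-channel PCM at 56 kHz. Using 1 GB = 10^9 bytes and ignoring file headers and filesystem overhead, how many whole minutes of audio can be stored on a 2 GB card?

Uncompressed byte rate = 56,000 × 4 × 8 = 1,792,000 bytes/s.
Capacity = 2 × 1,000,000,000 = 2,000,000,000 bytes.
2,000,000,000 / 1,792,000 ≈ 1116.07 s → 18 minutes.

18 minutes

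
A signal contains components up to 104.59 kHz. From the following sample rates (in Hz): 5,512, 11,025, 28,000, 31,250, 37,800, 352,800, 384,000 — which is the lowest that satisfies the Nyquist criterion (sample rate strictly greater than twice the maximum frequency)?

Need sample rate > 2 × 104,590 = 209,180 Hz.
Lowest listed rate above 209,180 Hz is 352,800 Hz.

352,800 Hz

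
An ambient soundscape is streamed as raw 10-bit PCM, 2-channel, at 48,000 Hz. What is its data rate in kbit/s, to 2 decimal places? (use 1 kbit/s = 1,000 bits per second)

960.00 kbit/s

Bit rate = 48,000 × 10 × 2 = 960,000 bits/s.
= 960.00 kbit/s.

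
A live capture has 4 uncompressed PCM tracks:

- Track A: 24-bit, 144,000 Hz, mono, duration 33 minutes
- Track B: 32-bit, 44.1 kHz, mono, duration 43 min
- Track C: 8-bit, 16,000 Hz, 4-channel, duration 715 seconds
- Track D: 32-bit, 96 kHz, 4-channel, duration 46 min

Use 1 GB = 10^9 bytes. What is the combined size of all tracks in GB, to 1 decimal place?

Track A: 33 minutes = 1,980 s; 144,000 × 1,980 × 3 × 1 = 855,360,000 bytes.
Track B: 43 min = 2,580 s; 44,100 × 2,580 × 4 × 1 = 455,112,000 bytes.
Track C: 16,000 × 715 × 1 × 4 = 45,760,000 bytes.
Track D: 46 min = 2,760 s; 96,000 × 2,760 × 4 × 4 = 4,239,360,000 bytes.
Total = 5,595,592,000 bytes = 5.6 GB.

5.6 GB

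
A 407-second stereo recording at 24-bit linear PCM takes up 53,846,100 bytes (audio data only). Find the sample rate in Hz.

22,050 Hz

Bytes = sample_rate × seconds × bytes_per_sample × channels.
sample_rate = 53,846,100 / (407 × 3 × 2) = 53,846,100 / 2,442 = 22,050 Hz.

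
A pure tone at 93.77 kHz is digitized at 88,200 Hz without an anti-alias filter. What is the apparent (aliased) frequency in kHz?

5.57 kHz

Nyquist = 88,200/2 = 44,100 Hz; 93,770 Hz exceeds it.
Alias = |93,770 − 1×88,200| = |93,770 − 88,200| = 5,570 Hz = 5.57 kHz.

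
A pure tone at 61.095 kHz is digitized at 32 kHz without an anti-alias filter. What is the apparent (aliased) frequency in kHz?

Nyquist = 32,000/2 = 16,000 Hz; 61,095 Hz exceeds it.
Alias = |61,095 − 2×32,000| = |61,095 − 64,000| = 2,905 Hz = 2.905 kHz.

2.905 kHz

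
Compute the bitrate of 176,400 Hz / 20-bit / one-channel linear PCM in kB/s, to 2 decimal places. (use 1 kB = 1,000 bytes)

441.00 kB/s

Bit rate = 176,400 × 20 × 1 = 3,528,000 bits/s.
3,528,000 / 8 = 441,000 B/s = 441.00 kB/s.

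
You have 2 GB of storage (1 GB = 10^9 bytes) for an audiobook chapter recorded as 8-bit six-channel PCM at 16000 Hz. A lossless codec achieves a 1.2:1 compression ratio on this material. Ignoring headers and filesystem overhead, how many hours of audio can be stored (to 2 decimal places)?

6.94 hours

Uncompressed byte rate = 16,000 × 1 × 6 = 96,000 bytes/s.
After 1.2:1 compression, effective rate ≈ 80000 bytes/s.
Capacity = 2 × 1,000,000,000 = 2,000,000,000 bytes.
2,000,000,000 / effective rate ≈ 25000 s → 6.94 hours.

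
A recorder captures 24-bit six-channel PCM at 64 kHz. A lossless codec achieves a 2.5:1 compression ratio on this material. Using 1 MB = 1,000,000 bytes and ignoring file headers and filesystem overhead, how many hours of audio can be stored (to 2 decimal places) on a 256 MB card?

Uncompressed byte rate = 64,000 × 3 × 6 = 1,152,000 bytes/s.
After 2.5:1 compression, effective rate ≈ 460800 bytes/s.
Capacity = 256 × 1,000,000 = 256,000,000 bytes.
256,000,000 / effective rate ≈ 555.56 s → 0.15 hours.

0.15 hours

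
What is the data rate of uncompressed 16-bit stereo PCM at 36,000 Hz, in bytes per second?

Bit rate = 36,000 × 16 × 2 = 1,152,000 bits/s.
1,152,000 / 8 = 144,000 bytes/s.

144,000 bytes/s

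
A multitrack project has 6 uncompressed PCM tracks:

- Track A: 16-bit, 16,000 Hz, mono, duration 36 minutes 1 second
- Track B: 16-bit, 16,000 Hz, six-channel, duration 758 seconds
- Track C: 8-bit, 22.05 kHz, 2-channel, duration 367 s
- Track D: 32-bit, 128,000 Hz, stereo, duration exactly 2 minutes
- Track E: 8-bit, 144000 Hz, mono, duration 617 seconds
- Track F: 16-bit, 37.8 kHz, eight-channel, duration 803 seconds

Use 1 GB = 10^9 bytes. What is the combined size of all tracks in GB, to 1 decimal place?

0.9 GB

Track A: 36 minutes 1 second = 2,161 s; 16,000 × 2,161 × 2 × 1 = 69,152,000 bytes.
Track B: 16,000 × 758 × 2 × 6 = 145,536,000 bytes.
Track C: 22,050 × 367 × 1 × 2 = 16,184,700 bytes.
Track D: exactly 2 minutes = 120 s; 128,000 × 120 × 4 × 2 = 122,880,000 bytes.
Track E: 144,000 × 617 × 1 × 1 = 88,848,000 bytes.
Track F: 37,800 × 803 × 2 × 8 = 485,654,400 bytes.
Total = 928,255,100 bytes = 0.9 GB.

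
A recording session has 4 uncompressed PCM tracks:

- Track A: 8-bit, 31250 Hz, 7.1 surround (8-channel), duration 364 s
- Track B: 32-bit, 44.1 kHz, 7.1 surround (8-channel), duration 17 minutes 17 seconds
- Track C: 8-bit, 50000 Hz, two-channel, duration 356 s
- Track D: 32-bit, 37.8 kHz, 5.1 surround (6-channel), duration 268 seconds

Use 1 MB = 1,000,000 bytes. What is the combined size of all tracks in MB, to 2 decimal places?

Track A: 31,250 × 364 × 1 × 8 = 91,000,000 bytes.
Track B: 17 minutes 17 seconds = 1,037 s; 44,100 × 1,037 × 4 × 8 = 1,463,414,400 bytes.
Track C: 50,000 × 356 × 1 × 2 = 35,600,000 bytes.
Track D: 37,800 × 268 × 4 × 6 = 243,129,600 bytes.
Total = 1,833,144,000 bytes = 1833.14 MB.

1833.14 MB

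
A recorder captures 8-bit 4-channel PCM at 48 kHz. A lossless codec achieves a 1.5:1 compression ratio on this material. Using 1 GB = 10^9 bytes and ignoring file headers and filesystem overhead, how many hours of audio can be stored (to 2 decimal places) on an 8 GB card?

Uncompressed byte rate = 48,000 × 1 × 4 = 192,000 bytes/s.
After 1.5:1 compression, effective rate ≈ 128000 bytes/s.
Capacity = 8 × 1,000,000,000 = 8,000,000,000 bytes.
8,000,000,000 / effective rate ≈ 62500 s → 17.36 hours.

17.36 hours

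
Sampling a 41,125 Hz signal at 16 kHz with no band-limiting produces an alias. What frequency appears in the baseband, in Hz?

Nyquist = 16,000/2 = 8,000 Hz; 41,125 Hz exceeds it.
Alias = |41,125 − 3×16,000| = |41,125 − 48,000| = 6,875 Hz.

6,875 Hz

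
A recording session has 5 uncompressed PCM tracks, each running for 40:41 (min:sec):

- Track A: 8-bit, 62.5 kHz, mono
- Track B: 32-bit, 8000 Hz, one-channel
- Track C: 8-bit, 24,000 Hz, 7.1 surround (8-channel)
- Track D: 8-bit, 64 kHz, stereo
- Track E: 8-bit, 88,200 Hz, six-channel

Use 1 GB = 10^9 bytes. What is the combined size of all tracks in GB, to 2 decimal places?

2.30 GB

40:41 (min:sec) = 2,441 s.
Track A: 62,500 × 2,441 × 1 × 1 = 152,562,500 bytes.
Track B: 8,000 × 2,441 × 4 × 1 = 78,112,000 bytes.
Track C: 24,000 × 2,441 × 1 × 8 = 468,672,000 bytes.
Track D: 64,000 × 2,441 × 1 × 2 = 312,448,000 bytes.
Track E: 88,200 × 2,441 × 1 × 6 = 1,291,777,200 bytes.
Total = 2,303,571,700 bytes = 2.30 GB.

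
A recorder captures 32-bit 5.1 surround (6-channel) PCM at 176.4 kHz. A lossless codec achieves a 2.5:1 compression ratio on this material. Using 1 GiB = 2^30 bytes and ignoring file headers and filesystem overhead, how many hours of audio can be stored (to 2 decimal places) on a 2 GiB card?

0.35 hours

Uncompressed byte rate = 176,400 × 4 × 6 = 4,233,600 bytes/s.
After 2.5:1 compression, effective rate ≈ 1693440 bytes/s.
Capacity = 2 × 1,073,741,824 = 2,147,483,648 bytes.
2,147,483,648 / effective rate ≈ 1268.12 s → 0.35 hours.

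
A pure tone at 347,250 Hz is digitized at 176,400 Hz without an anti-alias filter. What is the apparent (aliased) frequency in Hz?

Nyquist = 176,400/2 = 88,200 Hz; 347,250 Hz exceeds it.
Alias = |347,250 − 2×176,400| = |347,250 − 352,800| = 5,550 Hz.

5,550 Hz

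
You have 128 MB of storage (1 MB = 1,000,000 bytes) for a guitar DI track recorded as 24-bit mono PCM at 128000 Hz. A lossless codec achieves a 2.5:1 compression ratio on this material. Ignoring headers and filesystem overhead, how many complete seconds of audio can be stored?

Uncompressed byte rate = 128,000 × 3 × 1 = 384,000 bytes/s.
After 2.5:1 compression, effective rate ≈ 153600 bytes/s.
Capacity = 128 × 1,000,000 = 128,000,000 bytes.
128,000,000 / effective rate ≈ 833.33 s → 833 seconds.

833 seconds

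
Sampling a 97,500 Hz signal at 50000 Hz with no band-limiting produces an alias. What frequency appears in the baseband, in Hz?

2,500 Hz

Nyquist = 50,000/2 = 25,000 Hz; 97,500 Hz exceeds it.
Alias = |97,500 − 2×50,000| = |97,500 − 100,000| = 2,500 Hz.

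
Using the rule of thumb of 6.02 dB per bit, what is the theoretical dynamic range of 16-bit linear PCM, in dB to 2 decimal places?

16 × 6.02 = 96.32 dB.

96.32 dB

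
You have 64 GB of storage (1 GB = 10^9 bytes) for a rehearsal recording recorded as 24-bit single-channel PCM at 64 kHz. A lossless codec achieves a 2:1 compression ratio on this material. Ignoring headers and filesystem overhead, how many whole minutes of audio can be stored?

11,111 minutes

Uncompressed byte rate = 64,000 × 3 × 1 = 192,000 bytes/s.
After 2:1 compression, effective rate ≈ 96000 bytes/s.
Capacity = 64 × 1,000,000,000 = 64,000,000,000 bytes.
64,000,000,000 / effective rate ≈ 666666.67 s → 11,111 minutes.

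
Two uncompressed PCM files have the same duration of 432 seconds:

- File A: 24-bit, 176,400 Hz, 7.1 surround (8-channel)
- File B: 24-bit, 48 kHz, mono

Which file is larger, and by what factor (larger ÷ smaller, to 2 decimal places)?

File A: 176,400 × 3 × 8 = 4,233,600 bytes/s.
File B: 48,000 × 3 × 1 = 144,000 bytes/s.
File A is larger; ratio = 1,828,915,200 / 62,208,000 = 29.40.

File A, by a factor of 29.40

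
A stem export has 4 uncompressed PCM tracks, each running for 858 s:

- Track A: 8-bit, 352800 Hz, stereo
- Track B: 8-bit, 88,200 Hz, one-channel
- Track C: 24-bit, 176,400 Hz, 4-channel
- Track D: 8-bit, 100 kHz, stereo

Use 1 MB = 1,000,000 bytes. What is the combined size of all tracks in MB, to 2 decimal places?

2668.89 MB

Track A: 352,800 × 858 × 1 × 2 = 605,404,800 bytes.
Track B: 88,200 × 858 × 1 × 1 = 75,675,600 bytes.
Track C: 176,400 × 858 × 3 × 4 = 1,816,214,400 bytes.
Track D: 100,000 × 858 × 1 × 2 = 171,600,000 bytes.
Total = 2,668,894,800 bytes = 2668.89 MB.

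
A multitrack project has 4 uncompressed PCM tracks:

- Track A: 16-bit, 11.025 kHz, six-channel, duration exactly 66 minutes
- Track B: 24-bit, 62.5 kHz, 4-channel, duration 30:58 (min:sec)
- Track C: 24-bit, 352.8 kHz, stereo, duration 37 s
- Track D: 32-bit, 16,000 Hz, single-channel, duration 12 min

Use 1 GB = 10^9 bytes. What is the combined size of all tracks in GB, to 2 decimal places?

2.04 GB

Track A: exactly 66 minutes = 3,960 s; 11,025 × 3,960 × 2 × 6 = 523,908,000 bytes.
Track B: 30:58 (min:sec) = 1,858 s; 62,500 × 1,858 × 3 × 4 = 1,393,500,000 bytes.
Track C: 352,800 × 37 × 3 × 2 = 78,321,600 bytes.
Track D: 12 min = 720 s; 16,000 × 720 × 4 × 1 = 46,080,000 bytes.
Total = 2,041,809,600 bytes = 2.04 GB.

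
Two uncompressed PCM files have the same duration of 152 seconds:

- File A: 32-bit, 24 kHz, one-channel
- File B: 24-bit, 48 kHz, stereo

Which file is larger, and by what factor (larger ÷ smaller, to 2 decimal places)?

File A: 24,000 × 4 × 1 = 96,000 bytes/s.
File B: 48,000 × 3 × 2 = 288,000 bytes/s.
File B is larger; ratio = 43,776,000 / 14,592,000 = 3.00.

File B, by a factor of 3.00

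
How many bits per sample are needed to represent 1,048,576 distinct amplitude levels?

20 bits

log2(1,048,576) = 20.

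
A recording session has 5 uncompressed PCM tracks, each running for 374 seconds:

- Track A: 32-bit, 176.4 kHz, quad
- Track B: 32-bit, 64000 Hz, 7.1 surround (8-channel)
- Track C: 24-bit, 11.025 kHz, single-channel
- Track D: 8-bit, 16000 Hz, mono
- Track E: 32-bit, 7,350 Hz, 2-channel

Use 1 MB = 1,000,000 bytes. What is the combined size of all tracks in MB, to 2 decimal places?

1861.87 MB

Track A: 176,400 × 374 × 4 × 4 = 1,055,577,600 bytes.
Track B: 64,000 × 374 × 4 × 8 = 765,952,000 bytes.
Track C: 11,025 × 374 × 3 × 1 = 12,370,050 bytes.
Track D: 16,000 × 374 × 1 × 1 = 5,984,000 bytes.
Track E: 7,350 × 374 × 4 × 2 = 21,991,200 bytes.
Total = 1,861,874,850 bytes = 1861.87 MB.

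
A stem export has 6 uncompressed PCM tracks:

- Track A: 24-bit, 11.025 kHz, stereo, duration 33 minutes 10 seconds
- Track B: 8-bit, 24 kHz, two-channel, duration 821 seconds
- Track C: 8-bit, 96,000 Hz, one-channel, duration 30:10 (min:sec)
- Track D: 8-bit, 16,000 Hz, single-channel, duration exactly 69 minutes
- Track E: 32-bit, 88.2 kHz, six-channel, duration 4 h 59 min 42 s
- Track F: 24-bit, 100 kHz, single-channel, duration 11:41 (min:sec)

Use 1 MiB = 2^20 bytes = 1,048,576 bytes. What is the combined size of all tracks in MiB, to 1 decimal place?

36893.5 MiB

Track A: 33 minutes 10 seconds = 1,990 s; 11,025 × 1,990 × 3 × 2 = 131,638,500 bytes.
Track B: 24,000 × 821 × 1 × 2 = 39,408,000 bytes.
Track C: 30:10 (min:sec) = 1,810 s; 96,000 × 1,810 × 1 × 1 = 173,760,000 bytes.
Track D: exactly 69 minutes = 4,140 s; 16,000 × 4,140 × 1 × 1 = 66,240,000 bytes.
Track E: 4 h 59 min 42 s = 17,982 s; 88,200 × 17,982 × 4 × 6 = 38,064,297,600 bytes.
Track F: 11:41 (min:sec) = 701 s; 100,000 × 701 × 3 × 1 = 210,300,000 bytes.
Total = 38,685,644,100 bytes = 36893.5 MiB.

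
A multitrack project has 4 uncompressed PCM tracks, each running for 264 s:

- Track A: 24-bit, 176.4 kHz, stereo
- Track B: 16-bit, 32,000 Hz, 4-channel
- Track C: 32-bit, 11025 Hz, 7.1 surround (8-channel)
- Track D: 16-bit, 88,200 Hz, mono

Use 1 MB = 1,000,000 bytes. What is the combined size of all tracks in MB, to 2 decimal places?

Track A: 176,400 × 264 × 3 × 2 = 279,417,600 bytes.
Track B: 32,000 × 264 × 2 × 4 = 67,584,000 bytes.
Track C: 11,025 × 264 × 4 × 8 = 93,139,200 bytes.
Track D: 88,200 × 264 × 2 × 1 = 46,569,600 bytes.
Total = 486,710,400 bytes = 486.71 MB.

486.71 MB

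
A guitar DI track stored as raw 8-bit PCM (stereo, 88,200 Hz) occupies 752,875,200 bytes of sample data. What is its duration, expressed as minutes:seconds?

Byte rate = 88,200 × 1 × 2 = 176,400 bytes/s.
Duration = 752,875,200 / 176,400 = 4,268 s.
4,268 s = 71:08.

71:08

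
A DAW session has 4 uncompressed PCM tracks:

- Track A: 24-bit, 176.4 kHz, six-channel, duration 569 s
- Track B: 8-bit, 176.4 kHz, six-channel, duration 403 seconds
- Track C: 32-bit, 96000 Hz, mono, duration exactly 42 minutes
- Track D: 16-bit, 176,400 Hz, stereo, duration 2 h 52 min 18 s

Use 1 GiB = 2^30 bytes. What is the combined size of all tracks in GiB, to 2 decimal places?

9.77 GiB

Track A: 176,400 × 569 × 3 × 6 = 1,806,688,800 bytes.
Track B: 176,400 × 403 × 1 × 6 = 426,535,200 bytes.
Track C: exactly 42 minutes = 2,520 s; 96,000 × 2,520 × 4 × 1 = 967,680,000 bytes.
Track D: 2 h 52 min 18 s = 10,338 s; 176,400 × 10,338 × 2 × 2 = 7,294,492,800 bytes.
Total = 10,495,396,800 bytes = 9.77 GiB.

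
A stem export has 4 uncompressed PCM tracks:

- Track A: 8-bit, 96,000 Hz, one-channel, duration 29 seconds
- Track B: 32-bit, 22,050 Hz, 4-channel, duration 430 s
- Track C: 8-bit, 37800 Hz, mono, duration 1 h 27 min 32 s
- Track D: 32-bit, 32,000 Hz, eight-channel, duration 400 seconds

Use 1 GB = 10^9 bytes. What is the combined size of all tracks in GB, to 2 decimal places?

Track A: 96,000 × 29 × 1 × 1 = 2,784,000 bytes.
Track B: 22,050 × 430 × 4 × 4 = 151,704,000 bytes.
Track C: 1 h 27 min 32 s = 5,252 s; 37,800 × 5,252 × 1 × 1 = 198,525,600 bytes.
Track D: 32,000 × 400 × 4 × 8 = 409,600,000 bytes.
Total = 762,613,600 bytes = 0.76 GB.

0.76 GB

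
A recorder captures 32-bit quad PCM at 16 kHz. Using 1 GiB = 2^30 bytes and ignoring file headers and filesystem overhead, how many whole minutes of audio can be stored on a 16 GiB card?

1,118 minutes

Uncompressed byte rate = 16,000 × 4 × 4 = 256,000 bytes/s.
Capacity = 16 × 1,073,741,824 = 17,179,869,184 bytes.
17,179,869,184 / 256,000 ≈ 67108.86 s → 1,118 minutes.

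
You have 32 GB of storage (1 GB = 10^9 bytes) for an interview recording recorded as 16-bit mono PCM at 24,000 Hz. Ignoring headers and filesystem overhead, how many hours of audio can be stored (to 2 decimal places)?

Uncompressed byte rate = 24,000 × 2 × 1 = 48,000 bytes/s.
Capacity = 32 × 1,000,000,000 = 32,000,000,000 bytes.
32,000,000,000 / 48,000 ≈ 666666.67 s → 185.19 hours.

185.19 hours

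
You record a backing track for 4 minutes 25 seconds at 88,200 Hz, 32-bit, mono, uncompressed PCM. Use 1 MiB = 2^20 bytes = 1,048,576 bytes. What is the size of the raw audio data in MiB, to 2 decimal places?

89.16 MiB

Duration = 4 minutes 25 seconds = 265 s.
Bytes = 88,200 samples/s × 265 s × 4 bytes/sample × 1 ch = 93,492,000 bytes.
93,492,000 / 1,048,576 = 89.16 MiB.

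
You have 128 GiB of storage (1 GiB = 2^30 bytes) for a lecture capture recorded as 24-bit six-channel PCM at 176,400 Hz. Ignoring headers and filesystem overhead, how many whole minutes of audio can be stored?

721 minutes

Uncompressed byte rate = 176,400 × 3 × 6 = 3,175,200 bytes/s.
Capacity = 128 × 1,073,741,824 = 137,438,953,472 bytes.
137,438,953,472 / 3,175,200 ≈ 43285.13 s → 721 minutes.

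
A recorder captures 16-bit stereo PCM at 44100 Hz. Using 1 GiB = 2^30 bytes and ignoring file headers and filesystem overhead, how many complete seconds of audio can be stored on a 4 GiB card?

Uncompressed byte rate = 44,100 × 2 × 2 = 176,400 bytes/s.
Capacity = 4 × 1,073,741,824 = 4,294,967,296 bytes.
4,294,967,296 / 176,400 ≈ 24347.89 s → 24,347 seconds.

24,347 seconds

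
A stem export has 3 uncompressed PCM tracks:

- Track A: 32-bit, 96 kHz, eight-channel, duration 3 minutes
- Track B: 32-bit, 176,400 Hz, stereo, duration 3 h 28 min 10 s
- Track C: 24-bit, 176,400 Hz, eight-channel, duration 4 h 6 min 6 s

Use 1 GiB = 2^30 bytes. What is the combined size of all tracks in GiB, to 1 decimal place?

75.2 GiB

Track A: 3 minutes = 180 s; 96,000 × 180 × 4 × 8 = 552,960,000 bytes.
Track B: 3 h 28 min 10 s = 12,490 s; 176,400 × 12,490 × 4 × 2 = 17,625,888,000 bytes.
Track C: 4 h 6 min 6 s = 14,766 s; 176,400 × 14,766 × 3 × 8 = 62,513,337,600 bytes.
Total = 80,692,185,600 bytes = 75.2 GiB.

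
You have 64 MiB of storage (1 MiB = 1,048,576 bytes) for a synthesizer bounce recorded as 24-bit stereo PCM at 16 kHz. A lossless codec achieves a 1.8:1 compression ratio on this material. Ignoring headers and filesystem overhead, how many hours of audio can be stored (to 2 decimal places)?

0.35 hours

Uncompressed byte rate = 16,000 × 3 × 2 = 96,000 bytes/s.
After 1.8:1 compression, effective rate ≈ 53333.33 bytes/s.
Capacity = 64 × 1,048,576 = 67,108,864 bytes.
67,108,864 / effective rate ≈ 1258.29 s → 0.35 hours.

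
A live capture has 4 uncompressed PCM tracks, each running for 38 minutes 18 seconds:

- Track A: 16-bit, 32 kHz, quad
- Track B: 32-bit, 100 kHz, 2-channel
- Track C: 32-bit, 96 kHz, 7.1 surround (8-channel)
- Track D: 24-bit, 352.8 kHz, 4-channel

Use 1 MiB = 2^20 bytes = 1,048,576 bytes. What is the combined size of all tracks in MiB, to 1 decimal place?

38 minutes 18 seconds = 2,298 s.
Track A: 32,000 × 2,298 × 2 × 4 = 588,288,000 bytes.
Track B: 100,000 × 2,298 × 4 × 2 = 1,838,400,000 bytes.
Track C: 96,000 × 2,298 × 4 × 8 = 7,059,456,000 bytes.
Track D: 352,800 × 2,298 × 3 × 4 = 9,728,812,800 bytes.
Total = 19,214,956,800 bytes = 18324.8 MiB.

18324.8 MiB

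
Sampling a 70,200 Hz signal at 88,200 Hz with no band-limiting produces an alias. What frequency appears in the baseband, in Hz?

18,000 Hz

Nyquist = 88,200/2 = 44,100 Hz; 70,200 Hz exceeds it.
Alias = |70,200 − 1×88,200| = |70,200 − 88,200| = 18,000 Hz.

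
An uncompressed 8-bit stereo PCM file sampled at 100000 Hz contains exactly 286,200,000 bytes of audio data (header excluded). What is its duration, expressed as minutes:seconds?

23:51

Byte rate = 100,000 × 1 × 2 = 200,000 bytes/s.
Duration = 286,200,000 / 200,000 = 1,431 s.
1,431 s = 23:51.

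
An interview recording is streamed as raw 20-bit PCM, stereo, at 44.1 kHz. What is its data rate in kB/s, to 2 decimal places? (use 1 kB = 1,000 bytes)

Bit rate = 44,100 × 20 × 2 = 1,764,000 bits/s.
1,764,000 / 8 = 220,500 B/s = 220.50 kB/s.

220.50 kB/s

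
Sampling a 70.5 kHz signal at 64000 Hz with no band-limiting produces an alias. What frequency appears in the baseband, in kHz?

6.5 kHz

Nyquist = 64,000/2 = 32,000 Hz; 70,500 Hz exceeds it.
Alias = |70,500 − 1×64,000| = |70,500 − 64,000| = 6,500 Hz = 6.5 kHz.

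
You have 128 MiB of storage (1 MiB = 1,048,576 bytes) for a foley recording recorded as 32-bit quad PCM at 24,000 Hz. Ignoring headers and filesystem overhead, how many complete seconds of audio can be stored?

349 seconds

Uncompressed byte rate = 24,000 × 4 × 4 = 384,000 bytes/s.
Capacity = 128 × 1,048,576 = 134,217,728 bytes.
134,217,728 / 384,000 ≈ 349.53 s → 349 seconds.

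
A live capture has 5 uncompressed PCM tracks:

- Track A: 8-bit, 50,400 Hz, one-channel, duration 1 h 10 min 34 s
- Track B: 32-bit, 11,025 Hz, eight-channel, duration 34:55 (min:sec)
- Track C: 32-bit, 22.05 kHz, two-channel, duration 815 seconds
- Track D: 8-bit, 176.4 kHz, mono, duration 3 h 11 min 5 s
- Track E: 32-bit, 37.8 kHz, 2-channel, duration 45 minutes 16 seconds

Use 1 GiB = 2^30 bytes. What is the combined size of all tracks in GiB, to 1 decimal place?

3.7 GiB

Track A: 1 h 10 min 34 s = 4,234 s; 50,400 × 4,234 × 1 × 1 = 213,393,600 bytes.
Track B: 34:55 (min:sec) = 2,095 s; 11,025 × 2,095 × 4 × 8 = 739,116,000 bytes.
Track C: 22,050 × 815 × 4 × 2 = 143,766,000 bytes.
Track D: 3 h 11 min 5 s = 11,465 s; 176,400 × 11,465 × 1 × 1 = 2,022,426,000 bytes.
Track E: 45 minutes 16 seconds = 2,716 s; 37,800 × 2,716 × 4 × 2 = 821,318,400 bytes.
Total = 3,940,020,000 bytes = 3.7 GiB.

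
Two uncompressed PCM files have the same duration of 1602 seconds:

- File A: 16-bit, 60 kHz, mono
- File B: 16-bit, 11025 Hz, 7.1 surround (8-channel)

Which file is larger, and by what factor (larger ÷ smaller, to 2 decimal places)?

File A: 60,000 × 2 × 1 = 120,000 bytes/s.
File B: 11,025 × 2 × 8 = 176,400 bytes/s.
File B is larger; ratio = 282,592,800 / 192,240,000 = 1.47.

File B, by a factor of 1.47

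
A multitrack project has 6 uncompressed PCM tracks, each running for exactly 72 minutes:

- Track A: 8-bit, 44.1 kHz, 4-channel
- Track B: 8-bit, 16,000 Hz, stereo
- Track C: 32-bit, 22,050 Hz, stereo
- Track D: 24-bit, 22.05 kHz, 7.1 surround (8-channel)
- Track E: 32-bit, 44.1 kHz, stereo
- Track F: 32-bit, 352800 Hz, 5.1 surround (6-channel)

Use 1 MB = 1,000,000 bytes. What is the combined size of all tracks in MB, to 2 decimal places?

42050.88 MB

exactly 72 minutes = 4,320 s.
Track A: 44,100 × 4,320 × 1 × 4 = 762,048,000 bytes.
Track B: 16,000 × 4,320 × 1 × 2 = 138,240,000 bytes.
Track C: 22,050 × 4,320 × 4 × 2 = 762,048,000 bytes.
Track D: 22,050 × 4,320 × 3 × 8 = 2,286,144,000 bytes.
Track E: 44,100 × 4,320 × 4 × 2 = 1,524,096,000 bytes.
Track F: 352,800 × 4,320 × 4 × 6 = 36,578,304,000 bytes.
Total = 42,050,880,000 bytes = 42050.88 MB.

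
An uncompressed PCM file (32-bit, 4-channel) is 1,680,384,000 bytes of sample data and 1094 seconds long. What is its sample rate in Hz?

Bytes = sample_rate × seconds × bytes_per_sample × channels.
sample_rate = 1,680,384,000 / (1,094 × 4 × 4) = 1,680,384,000 / 17,504 = 96,000 Hz.

96,000 Hz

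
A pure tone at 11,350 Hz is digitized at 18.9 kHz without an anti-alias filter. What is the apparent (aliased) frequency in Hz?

7,550 Hz

Nyquist = 18,900/2 = 9,450 Hz; 11,350 Hz exceeds it.
Alias = |11,350 − 1×18,900| = |11,350 − 18,900| = 7,550 Hz.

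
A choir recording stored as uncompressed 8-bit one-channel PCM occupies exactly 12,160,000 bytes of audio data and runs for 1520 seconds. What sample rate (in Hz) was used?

Bytes = sample_rate × seconds × bytes_per_sample × channels.
sample_rate = 12,160,000 / (1,520 × 1 × 1) = 12,160,000 / 1,520 = 8,000 Hz.

8,000 Hz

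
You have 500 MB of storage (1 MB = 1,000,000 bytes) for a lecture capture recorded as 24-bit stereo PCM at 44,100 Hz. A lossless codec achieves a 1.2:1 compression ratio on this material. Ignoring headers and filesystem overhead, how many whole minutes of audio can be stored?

Uncompressed byte rate = 44,100 × 3 × 2 = 264,600 bytes/s.
After 1.2:1 compression, effective rate ≈ 220500 bytes/s.
Capacity = 500 × 1,000,000 = 500,000,000 bytes.
500,000,000 / effective rate ≈ 2267.57 s → 37 minutes.

37 minutes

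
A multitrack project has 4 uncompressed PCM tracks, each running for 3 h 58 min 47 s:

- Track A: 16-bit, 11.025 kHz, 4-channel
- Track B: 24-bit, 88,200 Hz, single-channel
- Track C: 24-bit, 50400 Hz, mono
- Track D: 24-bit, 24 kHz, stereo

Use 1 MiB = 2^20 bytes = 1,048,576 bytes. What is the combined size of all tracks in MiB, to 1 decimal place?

3 h 58 min 47 s = 14,327 s.
Track A: 11,025 × 14,327 × 2 × 4 = 1,263,641,400 bytes.
Track B: 88,200 × 14,327 × 3 × 1 = 3,790,924,200 bytes.
Track C: 50,400 × 14,327 × 3 × 1 = 2,166,242,400 bytes.
Track D: 24,000 × 14,327 × 3 × 2 = 2,063,088,000 bytes.
Total = 9,283,896,000 bytes = 8853.8 MiB.

8853.8 MiB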